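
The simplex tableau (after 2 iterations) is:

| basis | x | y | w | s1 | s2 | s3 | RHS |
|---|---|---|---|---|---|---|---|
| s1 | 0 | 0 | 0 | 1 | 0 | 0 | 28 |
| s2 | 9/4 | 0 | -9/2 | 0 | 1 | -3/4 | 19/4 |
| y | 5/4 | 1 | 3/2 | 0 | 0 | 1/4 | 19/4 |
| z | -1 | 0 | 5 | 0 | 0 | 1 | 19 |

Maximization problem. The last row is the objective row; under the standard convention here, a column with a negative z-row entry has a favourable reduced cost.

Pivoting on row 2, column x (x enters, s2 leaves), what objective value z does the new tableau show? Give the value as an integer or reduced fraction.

Minimum ratio for x: (19/4)/(9/4) = 19/9.
z changes by −(z-row coeff of x)·ratio = −(-1)·(19/9) = 19/9.
New z = 19 + (19/9) = 190/9.

190/9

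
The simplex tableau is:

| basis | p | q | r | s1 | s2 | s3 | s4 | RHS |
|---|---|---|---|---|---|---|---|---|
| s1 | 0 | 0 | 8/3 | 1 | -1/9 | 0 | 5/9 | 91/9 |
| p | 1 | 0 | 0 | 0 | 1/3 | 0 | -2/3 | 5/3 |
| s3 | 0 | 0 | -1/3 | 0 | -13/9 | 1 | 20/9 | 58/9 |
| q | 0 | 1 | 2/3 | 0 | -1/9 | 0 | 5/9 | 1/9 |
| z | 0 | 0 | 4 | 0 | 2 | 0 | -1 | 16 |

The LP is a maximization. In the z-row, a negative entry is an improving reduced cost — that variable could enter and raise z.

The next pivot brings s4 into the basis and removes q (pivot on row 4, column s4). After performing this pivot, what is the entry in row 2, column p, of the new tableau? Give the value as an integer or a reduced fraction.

1

Pivot element is row 4, column s4: 5/9.
Normalize row 4: new (row 4, p) = 0/(5/9) = 0.
row 2 ← row 2 − (-2/3)·(new row 4): 1 − (-2/3)·0 = 1.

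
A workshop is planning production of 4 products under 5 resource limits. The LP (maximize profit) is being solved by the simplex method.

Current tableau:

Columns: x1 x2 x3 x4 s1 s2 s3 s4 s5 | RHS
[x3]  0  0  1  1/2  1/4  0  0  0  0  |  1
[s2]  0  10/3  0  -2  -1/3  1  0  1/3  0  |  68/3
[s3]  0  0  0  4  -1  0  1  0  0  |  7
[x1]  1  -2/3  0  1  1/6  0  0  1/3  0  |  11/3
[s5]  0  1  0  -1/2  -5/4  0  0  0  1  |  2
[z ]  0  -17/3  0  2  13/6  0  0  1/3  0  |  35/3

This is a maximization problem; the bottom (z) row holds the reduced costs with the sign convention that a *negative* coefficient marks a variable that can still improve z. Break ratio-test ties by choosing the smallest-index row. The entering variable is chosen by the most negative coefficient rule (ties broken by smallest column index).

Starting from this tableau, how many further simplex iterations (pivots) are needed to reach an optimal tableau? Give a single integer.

2

pivot: x2 in, s5 out → z = 23
pivot: s1 in, x3 out → z = 128/3
No improving column remains; optimal.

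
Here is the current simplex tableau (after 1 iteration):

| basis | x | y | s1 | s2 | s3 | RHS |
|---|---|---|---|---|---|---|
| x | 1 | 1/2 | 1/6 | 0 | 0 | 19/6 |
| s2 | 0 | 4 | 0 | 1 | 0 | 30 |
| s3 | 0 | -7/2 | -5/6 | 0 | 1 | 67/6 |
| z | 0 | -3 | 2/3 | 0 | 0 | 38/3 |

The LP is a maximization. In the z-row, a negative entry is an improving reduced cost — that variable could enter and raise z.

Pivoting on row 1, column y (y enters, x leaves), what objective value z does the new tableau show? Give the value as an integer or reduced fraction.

95/3

Minimum ratio for y: (19/6)/(1/2) = 19/3.
z changes by −(z-row coeff of y)·ratio = −(-3)·(19/3) = 19.
New z = 38/3 + 19 = 95/3.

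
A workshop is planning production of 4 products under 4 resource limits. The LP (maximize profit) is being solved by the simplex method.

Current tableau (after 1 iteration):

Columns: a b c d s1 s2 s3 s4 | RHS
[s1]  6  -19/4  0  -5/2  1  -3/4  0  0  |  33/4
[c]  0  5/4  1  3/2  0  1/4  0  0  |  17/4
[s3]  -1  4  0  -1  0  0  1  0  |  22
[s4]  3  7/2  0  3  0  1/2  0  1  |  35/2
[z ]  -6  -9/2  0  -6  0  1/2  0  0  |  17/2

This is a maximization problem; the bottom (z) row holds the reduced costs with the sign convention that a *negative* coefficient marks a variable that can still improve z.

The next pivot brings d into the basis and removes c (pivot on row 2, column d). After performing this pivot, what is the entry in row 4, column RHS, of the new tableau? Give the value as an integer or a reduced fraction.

Pivot element is row 2, column d: 3/2.
Normalize row 2: new (row 2, RHS) = (17/4)/(3/2) = 17/6.
row 4 ← row 4 − 3·(new row 2): 35/2 − 3·(17/6) = 9.

9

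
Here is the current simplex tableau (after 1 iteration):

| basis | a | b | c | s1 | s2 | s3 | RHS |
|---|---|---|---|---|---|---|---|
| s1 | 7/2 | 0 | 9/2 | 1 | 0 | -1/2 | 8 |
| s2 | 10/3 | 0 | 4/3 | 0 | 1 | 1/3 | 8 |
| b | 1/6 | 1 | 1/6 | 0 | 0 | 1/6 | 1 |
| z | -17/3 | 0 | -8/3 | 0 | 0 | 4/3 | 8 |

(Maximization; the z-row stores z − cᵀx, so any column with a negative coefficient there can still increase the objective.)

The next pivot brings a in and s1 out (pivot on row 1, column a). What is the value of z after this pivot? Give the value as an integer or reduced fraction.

440/21

Minimum ratio for a: 8/(7/2) = 16/7.
z changes by −(z-row coeff of a)·ratio = −(-17/3)·(16/7) = 272/21.
New z = 8 + (272/21) = 440/21.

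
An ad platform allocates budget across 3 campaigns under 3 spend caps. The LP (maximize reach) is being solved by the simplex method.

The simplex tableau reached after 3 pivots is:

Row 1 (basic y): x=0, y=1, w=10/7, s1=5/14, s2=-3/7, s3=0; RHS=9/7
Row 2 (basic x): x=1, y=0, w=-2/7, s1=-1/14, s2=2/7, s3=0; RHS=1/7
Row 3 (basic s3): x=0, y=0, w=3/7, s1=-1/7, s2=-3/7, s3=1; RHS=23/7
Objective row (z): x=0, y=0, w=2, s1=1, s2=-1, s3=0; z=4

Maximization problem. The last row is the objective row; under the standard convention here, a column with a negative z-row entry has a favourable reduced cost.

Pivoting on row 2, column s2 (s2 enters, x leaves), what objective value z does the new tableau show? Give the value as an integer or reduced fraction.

Minimum ratio for s2: (1/7)/(2/7) = 1/2.
z changes by −(z-row coeff of s2)·ratio = −(-1)·(1/2) = 1/2.
New z = 4 + (1/2) = 9/2.

9/2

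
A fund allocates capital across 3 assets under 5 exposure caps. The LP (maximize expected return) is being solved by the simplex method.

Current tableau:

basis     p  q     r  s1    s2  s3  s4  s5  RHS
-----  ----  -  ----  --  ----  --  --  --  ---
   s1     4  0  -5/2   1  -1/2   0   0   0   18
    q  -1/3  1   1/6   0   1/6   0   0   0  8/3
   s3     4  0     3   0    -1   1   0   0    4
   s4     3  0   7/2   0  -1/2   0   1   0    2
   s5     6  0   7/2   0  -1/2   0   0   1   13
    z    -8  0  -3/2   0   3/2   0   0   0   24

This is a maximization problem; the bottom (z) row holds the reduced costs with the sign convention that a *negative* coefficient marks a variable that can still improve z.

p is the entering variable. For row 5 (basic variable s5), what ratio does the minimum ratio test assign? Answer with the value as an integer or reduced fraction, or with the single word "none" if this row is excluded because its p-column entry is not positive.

Ratio = RHS / (p entry) = 13 / 6 = 13/6.

13/6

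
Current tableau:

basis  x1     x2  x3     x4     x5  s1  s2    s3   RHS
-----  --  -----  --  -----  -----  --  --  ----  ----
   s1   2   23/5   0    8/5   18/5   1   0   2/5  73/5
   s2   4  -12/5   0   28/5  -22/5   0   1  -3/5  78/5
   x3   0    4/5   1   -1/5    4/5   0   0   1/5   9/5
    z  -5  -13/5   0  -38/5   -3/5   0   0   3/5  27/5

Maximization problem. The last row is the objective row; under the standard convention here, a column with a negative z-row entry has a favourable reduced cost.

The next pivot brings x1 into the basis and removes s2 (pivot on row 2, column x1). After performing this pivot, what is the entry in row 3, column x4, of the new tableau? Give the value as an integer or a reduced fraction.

Pivot element is row 2, column x1: 4.
Normalize row 2: new (row 2, x4) = (28/5)/4 = 7/5.
row 3 ← row 3 − 0·(new row 2): -1/5 − 0·(7/5) = -1/5.

-1/5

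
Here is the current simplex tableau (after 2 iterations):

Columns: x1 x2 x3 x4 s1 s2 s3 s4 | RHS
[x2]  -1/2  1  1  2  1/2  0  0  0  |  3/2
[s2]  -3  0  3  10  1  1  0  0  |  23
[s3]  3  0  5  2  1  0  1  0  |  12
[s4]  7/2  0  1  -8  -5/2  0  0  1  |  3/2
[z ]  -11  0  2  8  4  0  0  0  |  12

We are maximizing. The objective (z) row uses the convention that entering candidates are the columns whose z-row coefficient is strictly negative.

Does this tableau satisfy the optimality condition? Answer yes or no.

Column x1 has objective-row coefficient -11, which is negative; an improving pivot exists, so not yet optimal.

no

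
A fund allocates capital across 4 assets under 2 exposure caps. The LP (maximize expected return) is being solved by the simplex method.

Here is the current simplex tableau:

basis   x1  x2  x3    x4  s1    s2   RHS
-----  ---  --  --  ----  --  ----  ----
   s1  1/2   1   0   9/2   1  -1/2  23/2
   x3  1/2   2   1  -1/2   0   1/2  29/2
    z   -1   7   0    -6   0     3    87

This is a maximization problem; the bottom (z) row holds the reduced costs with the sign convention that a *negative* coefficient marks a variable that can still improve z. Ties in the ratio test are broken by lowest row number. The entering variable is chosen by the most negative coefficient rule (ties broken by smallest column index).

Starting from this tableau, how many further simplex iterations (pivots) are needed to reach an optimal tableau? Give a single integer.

pivot: x4 in, s1 out → z = 307/3
pivot: x1 in, x4 out → z = 110
No improving column remains; optimal.

2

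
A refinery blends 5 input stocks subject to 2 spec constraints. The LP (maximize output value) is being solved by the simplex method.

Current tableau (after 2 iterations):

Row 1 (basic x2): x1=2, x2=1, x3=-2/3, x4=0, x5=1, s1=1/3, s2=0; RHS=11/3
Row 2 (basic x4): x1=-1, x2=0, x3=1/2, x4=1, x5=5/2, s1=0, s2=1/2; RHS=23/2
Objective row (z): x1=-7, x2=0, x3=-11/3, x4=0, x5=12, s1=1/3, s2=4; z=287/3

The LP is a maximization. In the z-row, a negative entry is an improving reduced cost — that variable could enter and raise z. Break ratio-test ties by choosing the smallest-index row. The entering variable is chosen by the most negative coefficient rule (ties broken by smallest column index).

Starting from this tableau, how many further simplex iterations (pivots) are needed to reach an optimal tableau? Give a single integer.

pivot: x1 in, x2 out → z = 217/2
pivot: x3 in, x4 out → z = 1177/2
No improving column remains; optimal.

2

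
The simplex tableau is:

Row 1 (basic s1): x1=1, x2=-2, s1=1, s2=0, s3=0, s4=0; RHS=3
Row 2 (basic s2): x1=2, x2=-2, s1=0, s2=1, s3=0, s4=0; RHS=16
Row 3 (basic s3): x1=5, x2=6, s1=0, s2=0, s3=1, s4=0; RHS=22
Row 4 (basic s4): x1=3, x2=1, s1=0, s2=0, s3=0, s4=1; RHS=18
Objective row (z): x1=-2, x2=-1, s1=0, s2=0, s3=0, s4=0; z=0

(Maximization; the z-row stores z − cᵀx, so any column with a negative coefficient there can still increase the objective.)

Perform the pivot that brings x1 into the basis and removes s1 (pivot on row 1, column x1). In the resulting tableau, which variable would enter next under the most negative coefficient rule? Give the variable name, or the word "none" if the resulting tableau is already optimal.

x2

Pivot element 1. New z-row = old z-row − (-2)·(row 1/1).
Updated z-row coefficients: x1: 0, x2: -5, s1: 2, s2: 0, s3: 0, s4: 0.
The most negative is -5 in column x2, so x2 would enter next.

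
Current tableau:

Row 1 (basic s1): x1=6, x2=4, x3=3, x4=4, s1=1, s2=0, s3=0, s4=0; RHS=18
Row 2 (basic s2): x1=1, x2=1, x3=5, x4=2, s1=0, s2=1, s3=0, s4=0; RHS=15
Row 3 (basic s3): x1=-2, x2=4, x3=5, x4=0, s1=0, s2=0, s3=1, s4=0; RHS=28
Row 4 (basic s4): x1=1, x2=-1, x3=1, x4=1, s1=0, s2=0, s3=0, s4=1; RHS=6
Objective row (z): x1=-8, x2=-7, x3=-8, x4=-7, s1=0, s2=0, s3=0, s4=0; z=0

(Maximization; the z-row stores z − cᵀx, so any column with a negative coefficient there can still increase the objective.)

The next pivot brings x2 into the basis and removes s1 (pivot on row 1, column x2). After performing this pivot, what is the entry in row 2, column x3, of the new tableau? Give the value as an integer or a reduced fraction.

Pivot element is row 1, column x2: 4.
Normalize row 1: new (row 1, x3) = 3/4 = 3/4.
row 2 ← row 2 − 1·(new row 1): 5 − 1·(3/4) = 17/4.

17/4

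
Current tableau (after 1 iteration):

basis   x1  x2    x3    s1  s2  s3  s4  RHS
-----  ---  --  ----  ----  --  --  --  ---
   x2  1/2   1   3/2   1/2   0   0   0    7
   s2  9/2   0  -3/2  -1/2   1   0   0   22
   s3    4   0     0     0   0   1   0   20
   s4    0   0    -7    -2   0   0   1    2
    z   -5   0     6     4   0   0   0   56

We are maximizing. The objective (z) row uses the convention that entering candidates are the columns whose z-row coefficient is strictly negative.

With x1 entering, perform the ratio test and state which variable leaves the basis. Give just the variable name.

s2

Ratios: row 1 (x2): 7/(1/2) = 14; row 2 (s2): 22/(9/2) = 44/9; row 3 (s3): 20/4 = 5; row 4 (s4): entry 0 ≤ 0, skip.
Minimum ratio 44/9 is in the s2 row, so s2 leaves.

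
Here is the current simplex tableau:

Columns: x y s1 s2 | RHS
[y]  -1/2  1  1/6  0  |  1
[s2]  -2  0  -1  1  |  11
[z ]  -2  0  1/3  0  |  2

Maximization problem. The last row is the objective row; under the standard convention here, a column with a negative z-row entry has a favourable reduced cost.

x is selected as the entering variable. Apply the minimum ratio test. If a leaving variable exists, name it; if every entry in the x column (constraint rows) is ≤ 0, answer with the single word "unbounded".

x-column entries: row 1: -1/2, row 2: -2. All ≤ 0, so x can increase without bound; the LP is unbounded in this direction.

unbounded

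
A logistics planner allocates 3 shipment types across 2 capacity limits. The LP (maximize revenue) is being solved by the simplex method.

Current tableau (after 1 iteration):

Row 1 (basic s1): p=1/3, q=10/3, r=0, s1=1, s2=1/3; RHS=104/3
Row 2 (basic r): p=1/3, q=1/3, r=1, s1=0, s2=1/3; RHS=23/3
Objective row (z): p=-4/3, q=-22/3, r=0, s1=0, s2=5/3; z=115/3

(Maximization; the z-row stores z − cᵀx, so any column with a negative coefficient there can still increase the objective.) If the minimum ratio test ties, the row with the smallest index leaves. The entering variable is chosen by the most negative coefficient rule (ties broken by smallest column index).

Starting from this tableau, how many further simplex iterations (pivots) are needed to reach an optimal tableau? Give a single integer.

2

pivot: q in, s1 out → z = 573/5
pivot: p in, r out → z = 123
No improving column remains; optimal.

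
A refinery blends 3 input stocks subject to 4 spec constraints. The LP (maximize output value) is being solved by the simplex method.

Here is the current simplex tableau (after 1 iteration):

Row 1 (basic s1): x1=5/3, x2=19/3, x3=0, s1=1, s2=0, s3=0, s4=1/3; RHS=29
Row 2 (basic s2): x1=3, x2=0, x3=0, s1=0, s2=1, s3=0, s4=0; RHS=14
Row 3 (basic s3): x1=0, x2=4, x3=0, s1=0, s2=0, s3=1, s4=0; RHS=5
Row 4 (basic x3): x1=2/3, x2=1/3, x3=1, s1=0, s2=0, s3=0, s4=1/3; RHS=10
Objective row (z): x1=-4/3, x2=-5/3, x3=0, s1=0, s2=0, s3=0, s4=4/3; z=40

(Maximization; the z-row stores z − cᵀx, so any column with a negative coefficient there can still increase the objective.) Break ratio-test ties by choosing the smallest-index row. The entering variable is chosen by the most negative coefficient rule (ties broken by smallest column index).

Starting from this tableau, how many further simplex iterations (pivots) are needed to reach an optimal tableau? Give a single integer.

2

pivot: x2 in, s3 out → z = 505/12
pivot: x1 in, s2 out → z = 1739/36
No improving column remains; optimal.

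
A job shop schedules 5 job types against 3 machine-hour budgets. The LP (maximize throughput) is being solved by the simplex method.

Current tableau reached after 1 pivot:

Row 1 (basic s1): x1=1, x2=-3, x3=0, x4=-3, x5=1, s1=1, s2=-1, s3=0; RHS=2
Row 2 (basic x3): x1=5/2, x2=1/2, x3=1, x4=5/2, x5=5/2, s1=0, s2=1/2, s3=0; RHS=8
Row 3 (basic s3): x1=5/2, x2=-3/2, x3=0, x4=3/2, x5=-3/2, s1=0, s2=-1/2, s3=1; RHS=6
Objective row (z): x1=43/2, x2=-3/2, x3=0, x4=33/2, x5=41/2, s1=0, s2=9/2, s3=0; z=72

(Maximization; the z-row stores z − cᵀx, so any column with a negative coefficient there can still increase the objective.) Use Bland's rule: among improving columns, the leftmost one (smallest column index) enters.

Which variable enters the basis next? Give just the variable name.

x2

Objective-row coefficients: x1: 43/2, x2: -3/2, x3: 0, x4: 33/2, x5: 41/2, s1: 0, s2: 9/2, s3: 0.
Improving columns: x2. Bland's rule picks the smallest column index → x2.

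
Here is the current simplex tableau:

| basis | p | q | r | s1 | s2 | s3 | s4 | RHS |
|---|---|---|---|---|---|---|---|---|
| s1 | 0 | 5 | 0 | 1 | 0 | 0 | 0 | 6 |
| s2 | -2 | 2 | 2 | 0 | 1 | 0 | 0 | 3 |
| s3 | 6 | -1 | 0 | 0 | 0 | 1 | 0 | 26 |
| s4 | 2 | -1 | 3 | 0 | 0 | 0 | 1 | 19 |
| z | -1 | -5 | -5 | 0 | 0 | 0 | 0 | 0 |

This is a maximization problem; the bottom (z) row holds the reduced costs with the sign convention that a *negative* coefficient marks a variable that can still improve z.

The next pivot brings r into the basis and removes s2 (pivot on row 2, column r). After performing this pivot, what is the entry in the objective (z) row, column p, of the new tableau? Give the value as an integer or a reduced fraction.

Pivot element is row 2, column r: 2.
Normalize row 2: new (row 2, p) = (-2)/2 = -1.
z-row ← z-row − (-5)·(new row 2): -1 − (-5)·(-1) = -6.

-6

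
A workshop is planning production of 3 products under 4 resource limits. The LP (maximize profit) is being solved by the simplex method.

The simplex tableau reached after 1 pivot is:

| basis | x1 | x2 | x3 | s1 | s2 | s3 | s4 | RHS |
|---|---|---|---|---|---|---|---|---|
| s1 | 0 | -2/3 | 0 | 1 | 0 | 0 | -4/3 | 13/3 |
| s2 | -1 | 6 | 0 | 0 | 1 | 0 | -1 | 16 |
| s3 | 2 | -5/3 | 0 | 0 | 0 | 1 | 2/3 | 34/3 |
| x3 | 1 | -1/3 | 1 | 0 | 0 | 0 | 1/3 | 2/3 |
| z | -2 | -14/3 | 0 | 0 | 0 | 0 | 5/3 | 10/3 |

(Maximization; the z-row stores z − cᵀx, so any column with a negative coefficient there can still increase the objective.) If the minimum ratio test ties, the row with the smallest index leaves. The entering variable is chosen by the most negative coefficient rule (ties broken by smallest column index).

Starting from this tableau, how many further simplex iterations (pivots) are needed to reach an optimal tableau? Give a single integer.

pivot: x2 in, s2 out → z = 142/9
pivot: x1 in, x3 out → z = 346/17
No improving column remains; optimal.

2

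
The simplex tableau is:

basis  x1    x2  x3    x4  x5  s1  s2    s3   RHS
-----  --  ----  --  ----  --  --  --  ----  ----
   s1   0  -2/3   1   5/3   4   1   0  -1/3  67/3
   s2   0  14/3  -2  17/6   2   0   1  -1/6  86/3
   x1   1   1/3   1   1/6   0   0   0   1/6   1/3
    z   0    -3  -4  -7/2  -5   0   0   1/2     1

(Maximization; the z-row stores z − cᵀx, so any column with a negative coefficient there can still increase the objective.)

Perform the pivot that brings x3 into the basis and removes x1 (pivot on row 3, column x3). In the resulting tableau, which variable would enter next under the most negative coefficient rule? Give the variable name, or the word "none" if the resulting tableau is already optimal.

Pivot element 1. New z-row = old z-row − (-4)·(row 3/1).
Updated z-row coefficients: x1: 4, x2: -5/3, x3: 0, x4: -17/6, x5: -5, s1: 0, s2: 0, s3: 7/6.
The most negative is -5 in column x5, so x5 would enter next.

x5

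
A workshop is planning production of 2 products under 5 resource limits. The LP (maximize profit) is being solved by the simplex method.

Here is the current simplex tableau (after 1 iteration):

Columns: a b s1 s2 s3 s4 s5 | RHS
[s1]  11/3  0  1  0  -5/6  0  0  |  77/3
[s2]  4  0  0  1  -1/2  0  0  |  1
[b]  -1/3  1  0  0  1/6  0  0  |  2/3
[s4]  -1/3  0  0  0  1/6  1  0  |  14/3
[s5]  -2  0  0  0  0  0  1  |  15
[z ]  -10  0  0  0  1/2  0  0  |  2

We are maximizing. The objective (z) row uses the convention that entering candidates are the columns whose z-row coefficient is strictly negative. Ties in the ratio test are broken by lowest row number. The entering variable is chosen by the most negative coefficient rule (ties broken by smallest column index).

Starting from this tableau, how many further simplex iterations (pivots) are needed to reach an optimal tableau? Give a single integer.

pivot: a in, s2 out → z = 9/2
pivot: s3 in, b out → z = 9
No improving column remains; optimal.

2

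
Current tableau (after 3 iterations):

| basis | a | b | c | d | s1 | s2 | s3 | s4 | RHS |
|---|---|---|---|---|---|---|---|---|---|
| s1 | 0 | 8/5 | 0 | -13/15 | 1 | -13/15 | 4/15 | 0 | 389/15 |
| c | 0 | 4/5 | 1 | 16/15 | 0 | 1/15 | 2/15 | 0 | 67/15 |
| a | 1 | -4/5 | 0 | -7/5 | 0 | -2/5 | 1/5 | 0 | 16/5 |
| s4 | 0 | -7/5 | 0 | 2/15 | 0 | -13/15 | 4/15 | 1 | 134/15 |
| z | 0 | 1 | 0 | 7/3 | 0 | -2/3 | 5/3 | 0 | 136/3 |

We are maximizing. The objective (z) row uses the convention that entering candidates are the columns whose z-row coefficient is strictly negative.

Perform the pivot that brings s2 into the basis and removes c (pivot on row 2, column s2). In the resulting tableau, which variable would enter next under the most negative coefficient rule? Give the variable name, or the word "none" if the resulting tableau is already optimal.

none

Pivot element 1/15. New z-row = old z-row − (-2/3)·(row 2/(1/15)).
Updated z-row coefficients: a: 0, b: 9, c: 10, d: 13, s1: 0, s2: 0, s3: 3, s4: 0.
No coefficient is strictly negative; the tableau after this pivot is optimal.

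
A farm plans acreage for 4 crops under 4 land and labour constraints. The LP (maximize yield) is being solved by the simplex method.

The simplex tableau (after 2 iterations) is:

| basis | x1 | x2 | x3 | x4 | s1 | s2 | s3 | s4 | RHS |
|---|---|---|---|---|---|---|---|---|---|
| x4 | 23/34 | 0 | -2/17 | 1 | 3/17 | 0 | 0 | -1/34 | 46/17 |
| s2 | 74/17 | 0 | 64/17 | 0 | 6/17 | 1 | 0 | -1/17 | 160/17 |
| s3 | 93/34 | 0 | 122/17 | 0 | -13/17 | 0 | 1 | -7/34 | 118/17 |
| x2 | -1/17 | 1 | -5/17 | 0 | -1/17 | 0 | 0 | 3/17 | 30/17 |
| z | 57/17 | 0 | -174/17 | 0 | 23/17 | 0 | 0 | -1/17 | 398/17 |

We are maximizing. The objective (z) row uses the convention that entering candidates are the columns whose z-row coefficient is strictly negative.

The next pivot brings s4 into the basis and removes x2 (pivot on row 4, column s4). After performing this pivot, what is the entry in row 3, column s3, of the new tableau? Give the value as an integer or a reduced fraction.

Pivot element is row 4, column s4: 3/17.
Normalize row 4: new (row 4, s3) = 0/(3/17) = 0.
row 3 ← row 3 − (-7/34)·(new row 4): 1 − (-7/34)·0 = 1.

1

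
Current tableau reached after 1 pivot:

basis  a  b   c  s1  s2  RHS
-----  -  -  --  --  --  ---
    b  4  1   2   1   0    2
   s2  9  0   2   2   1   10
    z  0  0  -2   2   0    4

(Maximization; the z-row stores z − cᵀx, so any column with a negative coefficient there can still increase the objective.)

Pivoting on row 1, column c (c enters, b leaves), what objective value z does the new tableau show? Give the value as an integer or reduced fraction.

6

Minimum ratio for c: 2/2 = 1.
z changes by −(z-row coeff of c)·ratio = −(-2)·1 = 2.
New z = 4 + 2 = 6.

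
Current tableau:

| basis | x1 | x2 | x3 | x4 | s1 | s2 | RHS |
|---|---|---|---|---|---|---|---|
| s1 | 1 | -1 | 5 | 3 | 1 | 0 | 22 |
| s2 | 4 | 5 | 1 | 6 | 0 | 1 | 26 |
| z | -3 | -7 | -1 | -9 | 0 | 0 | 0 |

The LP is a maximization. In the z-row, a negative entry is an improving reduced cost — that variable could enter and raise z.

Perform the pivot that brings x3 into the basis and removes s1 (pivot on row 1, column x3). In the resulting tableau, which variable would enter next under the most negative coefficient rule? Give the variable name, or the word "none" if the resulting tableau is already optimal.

Pivot element 5. New z-row = old z-row − (-1)·(row 1/5).
Updated z-row coefficients: x1: -14/5, x2: -36/5, x3: 0, x4: -42/5, s1: 1/5, s2: 0.
The most negative is -42/5 in column x4, so x4 would enter next.

x4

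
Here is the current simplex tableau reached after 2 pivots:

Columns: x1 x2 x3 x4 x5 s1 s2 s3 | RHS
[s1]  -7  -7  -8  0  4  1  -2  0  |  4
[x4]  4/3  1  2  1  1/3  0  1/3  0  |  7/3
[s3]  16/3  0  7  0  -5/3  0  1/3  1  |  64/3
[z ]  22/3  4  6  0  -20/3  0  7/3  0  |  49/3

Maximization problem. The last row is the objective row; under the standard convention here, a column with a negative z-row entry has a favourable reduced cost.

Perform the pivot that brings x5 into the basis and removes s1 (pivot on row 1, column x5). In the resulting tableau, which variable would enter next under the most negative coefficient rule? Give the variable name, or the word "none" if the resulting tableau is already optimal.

Pivot element 4. New z-row = old z-row − (-20/3)·(row 1/4).
Updated z-row coefficients: x1: -13/3, x2: -23/3, x3: -22/3, x4: 0, x5: 0, s1: 5/3, s2: -1, s3: 0.
The most negative is -23/3 in column x2, so x2 would enter next.

x2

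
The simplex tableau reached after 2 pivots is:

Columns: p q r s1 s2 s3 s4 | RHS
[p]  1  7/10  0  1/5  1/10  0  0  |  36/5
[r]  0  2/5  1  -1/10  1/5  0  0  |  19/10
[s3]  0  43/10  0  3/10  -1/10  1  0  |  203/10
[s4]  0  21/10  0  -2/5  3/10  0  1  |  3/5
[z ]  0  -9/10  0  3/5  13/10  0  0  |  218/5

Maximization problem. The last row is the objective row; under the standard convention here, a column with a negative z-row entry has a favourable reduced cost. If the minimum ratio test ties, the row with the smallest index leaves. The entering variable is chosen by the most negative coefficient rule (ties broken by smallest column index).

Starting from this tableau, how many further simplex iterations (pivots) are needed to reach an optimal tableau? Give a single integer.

1

pivot: q in, s4 out → z = 307/7
No improving column remains; optimal.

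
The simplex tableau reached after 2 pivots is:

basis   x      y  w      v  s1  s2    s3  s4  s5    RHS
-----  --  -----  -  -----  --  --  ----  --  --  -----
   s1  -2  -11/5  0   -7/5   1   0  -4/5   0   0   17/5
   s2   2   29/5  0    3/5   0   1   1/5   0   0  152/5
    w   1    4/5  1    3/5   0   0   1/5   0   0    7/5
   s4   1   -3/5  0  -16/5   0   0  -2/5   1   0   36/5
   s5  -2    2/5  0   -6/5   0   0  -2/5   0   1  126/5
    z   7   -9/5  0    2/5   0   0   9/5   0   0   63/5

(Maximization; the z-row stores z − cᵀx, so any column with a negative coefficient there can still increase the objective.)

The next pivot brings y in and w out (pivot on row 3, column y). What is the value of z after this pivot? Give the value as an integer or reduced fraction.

Minimum ratio for y: (7/5)/(4/5) = 7/4.
z changes by −(z-row coeff of y)·ratio = −(-9/5)·(7/4) = 63/20.
New z = 63/5 + (63/20) = 63/4.

63/4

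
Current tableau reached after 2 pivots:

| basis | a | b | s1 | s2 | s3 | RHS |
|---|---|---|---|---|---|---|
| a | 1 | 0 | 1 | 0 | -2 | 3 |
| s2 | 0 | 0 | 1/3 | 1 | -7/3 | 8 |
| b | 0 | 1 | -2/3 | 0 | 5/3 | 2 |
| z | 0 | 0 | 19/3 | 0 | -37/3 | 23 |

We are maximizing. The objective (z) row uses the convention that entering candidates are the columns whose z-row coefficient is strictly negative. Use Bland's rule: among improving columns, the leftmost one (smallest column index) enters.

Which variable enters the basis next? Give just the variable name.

s3

Objective-row coefficients: a: 0, b: 0, s1: 19/3, s2: 0, s3: -37/3.
Improving columns: s3. Bland's rule picks the smallest column index → s3.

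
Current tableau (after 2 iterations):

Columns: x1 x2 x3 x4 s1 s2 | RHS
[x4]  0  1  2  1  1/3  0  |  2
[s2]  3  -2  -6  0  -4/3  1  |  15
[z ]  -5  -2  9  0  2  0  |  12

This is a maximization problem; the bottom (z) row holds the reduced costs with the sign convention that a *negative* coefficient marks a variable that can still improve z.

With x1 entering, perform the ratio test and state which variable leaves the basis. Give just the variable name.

Ratios: row 1 (x4): entry 0 ≤ 0, skip; row 2 (s2): 15/3 = 5.
Minimum ratio 5 is in the s2 row, so s2 leaves.

s2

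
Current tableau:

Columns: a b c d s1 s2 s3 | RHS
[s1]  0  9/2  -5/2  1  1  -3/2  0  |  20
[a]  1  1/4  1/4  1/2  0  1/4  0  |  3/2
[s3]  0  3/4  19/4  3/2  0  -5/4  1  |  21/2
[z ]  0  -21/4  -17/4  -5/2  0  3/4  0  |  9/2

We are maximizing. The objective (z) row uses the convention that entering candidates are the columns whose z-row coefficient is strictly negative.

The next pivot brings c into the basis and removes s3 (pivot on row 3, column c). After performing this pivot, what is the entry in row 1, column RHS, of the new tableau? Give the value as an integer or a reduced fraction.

485/19

Pivot element is row 3, column c: 19/4.
Normalize row 3: new (row 3, RHS) = (21/2)/(19/4) = 42/19.
row 1 ← row 1 − (-5/2)·(new row 3): 20 − (-5/2)·(42/19) = 485/19.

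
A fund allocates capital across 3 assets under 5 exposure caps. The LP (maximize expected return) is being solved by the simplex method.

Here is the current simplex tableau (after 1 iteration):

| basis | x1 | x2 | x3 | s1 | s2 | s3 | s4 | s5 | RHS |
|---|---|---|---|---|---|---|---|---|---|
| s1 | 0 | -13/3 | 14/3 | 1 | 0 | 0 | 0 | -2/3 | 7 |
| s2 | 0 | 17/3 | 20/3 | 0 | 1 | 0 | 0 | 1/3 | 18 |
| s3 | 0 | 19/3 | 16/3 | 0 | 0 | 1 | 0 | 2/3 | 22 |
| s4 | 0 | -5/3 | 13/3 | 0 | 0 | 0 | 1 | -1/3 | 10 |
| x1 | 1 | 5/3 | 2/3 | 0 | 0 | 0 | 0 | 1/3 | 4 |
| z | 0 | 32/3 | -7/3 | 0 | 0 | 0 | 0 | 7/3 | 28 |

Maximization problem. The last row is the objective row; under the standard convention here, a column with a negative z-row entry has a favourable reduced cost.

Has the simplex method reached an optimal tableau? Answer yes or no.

no

Column x3 has objective-row coefficient -7/3, which is negative; an improving pivot exists, so not yet optimal.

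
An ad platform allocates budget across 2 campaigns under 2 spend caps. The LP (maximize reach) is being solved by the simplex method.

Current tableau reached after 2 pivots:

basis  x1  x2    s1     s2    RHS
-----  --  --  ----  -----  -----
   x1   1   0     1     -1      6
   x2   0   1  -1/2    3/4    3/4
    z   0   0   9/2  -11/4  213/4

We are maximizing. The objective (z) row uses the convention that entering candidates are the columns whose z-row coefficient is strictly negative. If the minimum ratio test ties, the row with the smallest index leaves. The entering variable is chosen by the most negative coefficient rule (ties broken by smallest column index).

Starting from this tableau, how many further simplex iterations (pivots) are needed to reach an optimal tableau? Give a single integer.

pivot: s2 in, x2 out → z = 56
No improving column remains; optimal.

1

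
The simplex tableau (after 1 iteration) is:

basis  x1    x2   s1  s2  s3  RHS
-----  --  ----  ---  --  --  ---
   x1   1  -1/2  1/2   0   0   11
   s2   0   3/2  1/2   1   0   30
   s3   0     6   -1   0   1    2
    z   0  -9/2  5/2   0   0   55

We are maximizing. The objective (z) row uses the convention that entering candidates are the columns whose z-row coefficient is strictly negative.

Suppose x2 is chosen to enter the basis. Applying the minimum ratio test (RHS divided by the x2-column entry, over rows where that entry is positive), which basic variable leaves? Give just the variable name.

Ratios: row 1 (x1): entry -1/2 ≤ 0, skip; row 2 (s2): 30/(3/2) = 20; row 3 (s3): 2/6 = 1/3.
Minimum ratio 1/3 is in the s3 row, so s3 leaves.

s3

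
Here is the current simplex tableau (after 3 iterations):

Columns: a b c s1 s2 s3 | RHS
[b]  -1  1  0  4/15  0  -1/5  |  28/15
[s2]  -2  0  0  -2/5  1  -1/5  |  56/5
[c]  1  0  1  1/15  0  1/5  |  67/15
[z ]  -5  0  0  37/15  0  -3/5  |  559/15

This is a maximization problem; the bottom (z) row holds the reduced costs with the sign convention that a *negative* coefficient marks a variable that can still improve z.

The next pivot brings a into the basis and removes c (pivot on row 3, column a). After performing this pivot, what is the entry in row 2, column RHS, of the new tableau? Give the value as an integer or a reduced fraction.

302/15

Pivot element is row 3, column a: 1.
Normalize row 3: new (row 3, RHS) = (67/15)/1 = 67/15.
row 2 ← row 2 − (-2)·(new row 3): 56/5 − (-2)·(67/15) = 302/15.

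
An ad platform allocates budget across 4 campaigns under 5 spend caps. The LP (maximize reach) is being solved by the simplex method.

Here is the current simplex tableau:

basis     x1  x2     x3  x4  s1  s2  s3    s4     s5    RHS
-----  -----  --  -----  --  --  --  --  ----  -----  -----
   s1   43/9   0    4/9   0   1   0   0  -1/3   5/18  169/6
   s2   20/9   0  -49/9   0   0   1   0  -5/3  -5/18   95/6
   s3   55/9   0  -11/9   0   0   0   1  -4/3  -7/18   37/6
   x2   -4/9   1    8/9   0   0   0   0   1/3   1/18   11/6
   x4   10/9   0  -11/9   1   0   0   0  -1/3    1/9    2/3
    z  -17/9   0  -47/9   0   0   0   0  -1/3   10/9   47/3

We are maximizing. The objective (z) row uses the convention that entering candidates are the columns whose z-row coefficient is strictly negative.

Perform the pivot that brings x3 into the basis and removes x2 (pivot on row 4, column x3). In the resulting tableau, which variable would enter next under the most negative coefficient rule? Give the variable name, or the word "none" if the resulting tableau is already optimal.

Pivot element 8/9. New z-row = old z-row − (-47/9)·(row 4/(8/9)).
Updated z-row coefficients: x1: -9/2, x2: 47/8, x3: 0, x4: 0, s1: 0, s2: 0, s3: 0, s4: 13/8, s5: 23/16.
The most negative is -9/2 in column x1, so x1 would enter next.

x1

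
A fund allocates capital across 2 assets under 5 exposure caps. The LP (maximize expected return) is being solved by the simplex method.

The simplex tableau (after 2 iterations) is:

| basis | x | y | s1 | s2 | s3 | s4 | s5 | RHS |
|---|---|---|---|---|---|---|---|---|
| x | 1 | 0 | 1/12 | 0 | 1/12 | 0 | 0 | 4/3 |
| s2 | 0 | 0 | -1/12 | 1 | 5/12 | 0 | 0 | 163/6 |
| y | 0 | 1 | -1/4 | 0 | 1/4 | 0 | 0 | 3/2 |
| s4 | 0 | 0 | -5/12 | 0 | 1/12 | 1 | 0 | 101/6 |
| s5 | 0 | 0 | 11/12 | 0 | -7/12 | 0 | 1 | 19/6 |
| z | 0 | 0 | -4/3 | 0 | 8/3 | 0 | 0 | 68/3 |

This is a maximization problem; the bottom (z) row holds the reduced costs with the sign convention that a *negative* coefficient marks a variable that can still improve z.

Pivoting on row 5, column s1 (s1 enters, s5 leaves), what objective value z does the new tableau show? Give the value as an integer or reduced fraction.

300/11

Minimum ratio for s1: (19/6)/(11/12) = 38/11.
z changes by −(z-row coeff of s1)·ratio = −(-4/3)·(38/11) = 152/33.
New z = 68/3 + (152/33) = 300/11.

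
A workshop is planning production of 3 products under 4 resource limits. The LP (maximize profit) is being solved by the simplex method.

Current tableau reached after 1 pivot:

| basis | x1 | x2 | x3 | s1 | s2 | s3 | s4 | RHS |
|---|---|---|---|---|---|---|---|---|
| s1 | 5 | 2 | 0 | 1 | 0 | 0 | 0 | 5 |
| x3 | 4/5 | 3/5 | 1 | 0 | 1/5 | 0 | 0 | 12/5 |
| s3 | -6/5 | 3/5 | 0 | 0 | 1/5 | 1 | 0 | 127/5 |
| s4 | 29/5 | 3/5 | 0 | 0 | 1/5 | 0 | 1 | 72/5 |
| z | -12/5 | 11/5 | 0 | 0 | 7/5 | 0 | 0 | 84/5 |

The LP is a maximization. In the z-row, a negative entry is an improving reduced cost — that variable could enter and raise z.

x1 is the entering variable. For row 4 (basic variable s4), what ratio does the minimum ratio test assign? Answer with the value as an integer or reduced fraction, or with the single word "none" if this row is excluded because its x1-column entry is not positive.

Ratio = RHS / (x1 entry) = (72/5) / (29/5) = 72/29.

72/29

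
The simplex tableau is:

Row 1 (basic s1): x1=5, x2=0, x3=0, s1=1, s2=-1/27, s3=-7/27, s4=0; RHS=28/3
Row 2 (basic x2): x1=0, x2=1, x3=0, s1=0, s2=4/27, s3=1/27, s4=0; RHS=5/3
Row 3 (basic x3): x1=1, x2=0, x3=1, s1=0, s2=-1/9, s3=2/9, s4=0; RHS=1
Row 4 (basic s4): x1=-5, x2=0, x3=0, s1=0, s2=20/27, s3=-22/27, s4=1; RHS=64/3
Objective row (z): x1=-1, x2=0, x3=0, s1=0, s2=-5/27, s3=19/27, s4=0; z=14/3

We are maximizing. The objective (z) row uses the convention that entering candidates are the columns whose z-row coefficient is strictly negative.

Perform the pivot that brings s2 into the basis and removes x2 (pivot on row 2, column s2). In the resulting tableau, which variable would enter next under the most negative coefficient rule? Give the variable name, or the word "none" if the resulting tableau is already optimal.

x1

Pivot element 4/27. New z-row = old z-row − (-5/27)·(row 2/(4/27)).
Updated z-row coefficients: x1: -1, x2: 5/4, x3: 0, s1: 0, s2: 0, s3: 3/4, s4: 0.
The most negative is -1 in column x1, so x1 would enter next.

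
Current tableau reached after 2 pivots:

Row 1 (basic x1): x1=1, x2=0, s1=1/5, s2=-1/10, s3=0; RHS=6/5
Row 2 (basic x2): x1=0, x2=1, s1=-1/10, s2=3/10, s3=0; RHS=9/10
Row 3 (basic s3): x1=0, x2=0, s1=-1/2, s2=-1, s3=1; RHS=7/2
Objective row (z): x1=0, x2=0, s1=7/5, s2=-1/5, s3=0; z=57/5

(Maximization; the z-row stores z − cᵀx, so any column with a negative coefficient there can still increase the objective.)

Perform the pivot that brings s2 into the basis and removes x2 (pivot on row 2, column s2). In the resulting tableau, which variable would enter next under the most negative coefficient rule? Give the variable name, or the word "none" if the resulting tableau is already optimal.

none

Pivot element 3/10. New z-row = old z-row − (-1/5)·(row 2/(3/10)).
Updated z-row coefficients: x1: 0, x2: 2/3, s1: 4/3, s2: 0, s3: 0.
No coefficient is strictly negative; the tableau after this pivot is optimal.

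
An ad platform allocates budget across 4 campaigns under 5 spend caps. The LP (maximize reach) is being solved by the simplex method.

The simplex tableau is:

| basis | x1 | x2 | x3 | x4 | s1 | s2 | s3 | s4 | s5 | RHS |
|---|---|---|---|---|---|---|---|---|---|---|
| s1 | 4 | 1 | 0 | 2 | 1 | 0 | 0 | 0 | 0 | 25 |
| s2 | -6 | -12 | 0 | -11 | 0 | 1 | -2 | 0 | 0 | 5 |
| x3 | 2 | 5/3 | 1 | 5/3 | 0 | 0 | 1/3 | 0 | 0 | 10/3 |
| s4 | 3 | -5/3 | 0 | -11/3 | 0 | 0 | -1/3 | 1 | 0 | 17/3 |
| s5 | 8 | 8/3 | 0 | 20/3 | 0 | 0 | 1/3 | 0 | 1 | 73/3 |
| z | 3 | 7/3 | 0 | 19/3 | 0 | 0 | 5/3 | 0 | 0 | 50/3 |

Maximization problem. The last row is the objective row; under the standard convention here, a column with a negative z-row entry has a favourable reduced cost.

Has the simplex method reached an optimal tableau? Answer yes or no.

No objective-row coefficient is strictly negative, so no entering variable exists; the tableau is optimal.

yes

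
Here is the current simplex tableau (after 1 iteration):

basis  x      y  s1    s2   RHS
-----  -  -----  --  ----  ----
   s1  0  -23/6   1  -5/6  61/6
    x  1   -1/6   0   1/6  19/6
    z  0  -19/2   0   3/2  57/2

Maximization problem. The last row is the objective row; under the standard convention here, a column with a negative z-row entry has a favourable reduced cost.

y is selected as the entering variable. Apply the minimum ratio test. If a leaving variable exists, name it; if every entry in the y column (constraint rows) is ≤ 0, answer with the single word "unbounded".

unbounded

y-column entries: row 1: -23/6, row 2: -1/6. All ≤ 0, so y can increase without bound; the LP is unbounded in this direction.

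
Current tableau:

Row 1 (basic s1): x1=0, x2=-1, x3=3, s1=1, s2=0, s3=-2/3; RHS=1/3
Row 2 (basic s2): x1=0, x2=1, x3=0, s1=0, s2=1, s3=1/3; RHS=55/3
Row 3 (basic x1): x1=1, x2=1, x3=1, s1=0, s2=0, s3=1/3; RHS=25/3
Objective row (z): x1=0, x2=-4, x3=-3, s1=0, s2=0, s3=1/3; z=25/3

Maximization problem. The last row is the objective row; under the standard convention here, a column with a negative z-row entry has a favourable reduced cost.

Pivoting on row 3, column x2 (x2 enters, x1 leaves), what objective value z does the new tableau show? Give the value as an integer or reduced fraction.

125/3

Minimum ratio for x2: (25/3)/1 = 25/3.
z changes by −(z-row coeff of x2)·ratio = −(-4)·(25/3) = 100/3.
New z = 25/3 + (100/3) = 125/3.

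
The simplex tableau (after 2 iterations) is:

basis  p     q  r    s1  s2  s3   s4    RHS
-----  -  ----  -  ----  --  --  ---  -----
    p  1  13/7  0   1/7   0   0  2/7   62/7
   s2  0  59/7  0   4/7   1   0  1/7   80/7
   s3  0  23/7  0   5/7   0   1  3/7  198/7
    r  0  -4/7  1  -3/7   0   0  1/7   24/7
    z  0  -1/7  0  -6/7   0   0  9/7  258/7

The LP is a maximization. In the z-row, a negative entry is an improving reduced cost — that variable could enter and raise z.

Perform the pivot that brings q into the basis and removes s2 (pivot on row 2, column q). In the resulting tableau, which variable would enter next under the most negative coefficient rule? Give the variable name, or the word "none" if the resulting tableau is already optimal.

Pivot element 59/7. New z-row = old z-row − (-1/7)·(row 2/(59/7)).
Updated z-row coefficients: p: 0, q: 0, r: 0, s1: -50/59, s2: 1/59, s3: 0, s4: 76/59.
The most negative is -50/59 in column s1, so s1 would enter next.

s1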